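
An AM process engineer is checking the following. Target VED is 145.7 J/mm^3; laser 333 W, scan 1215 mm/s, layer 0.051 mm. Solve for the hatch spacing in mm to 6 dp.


h = 333 / (145.7*1215*0.051) = 0.036884 mm


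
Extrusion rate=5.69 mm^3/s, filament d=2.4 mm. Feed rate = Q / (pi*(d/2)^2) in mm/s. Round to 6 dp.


A = pi*(2.4/2)^2 = 4.523893
v = 5.69 / 4.523893 = 1.257766 mm/s


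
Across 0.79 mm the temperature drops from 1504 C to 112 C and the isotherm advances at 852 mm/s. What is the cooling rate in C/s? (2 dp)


G = (1504-112)/0.79 = 1762.02531646 C/mm
CR = 1762.02531646 * 852 = 1501245.57 C/s


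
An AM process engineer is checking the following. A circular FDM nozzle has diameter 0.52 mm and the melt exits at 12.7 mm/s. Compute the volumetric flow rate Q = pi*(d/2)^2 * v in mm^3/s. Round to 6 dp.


A = pi*(0.52/2)^2 = 0.21237166 mm^2
Q = 0.21237166 * 12.7 = 2.69712 mm^3/s


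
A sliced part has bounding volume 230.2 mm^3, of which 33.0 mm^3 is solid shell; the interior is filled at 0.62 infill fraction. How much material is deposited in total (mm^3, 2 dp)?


V_infill = (230.2 - 33.0) * 0.62 = 122.26
V_total = 33.0 + 122.26 = 155.26 mm^3


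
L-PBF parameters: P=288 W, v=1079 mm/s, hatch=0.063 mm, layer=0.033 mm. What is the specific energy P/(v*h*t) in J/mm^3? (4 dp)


Build rate = 1079 * 0.063 * 0.033 = 2.243241 mm^3/s
SE = 288 / 2.243241 = 128.3857 J/mm^3


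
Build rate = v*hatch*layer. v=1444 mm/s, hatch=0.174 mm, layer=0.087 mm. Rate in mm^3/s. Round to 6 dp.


Rate = 1444 * 0.174 * 0.087 = 21.859272 mm^3/s


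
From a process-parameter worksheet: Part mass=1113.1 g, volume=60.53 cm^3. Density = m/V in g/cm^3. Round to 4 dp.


rho = 1113.1 / 60.53 = 18.3892 g/cm^3


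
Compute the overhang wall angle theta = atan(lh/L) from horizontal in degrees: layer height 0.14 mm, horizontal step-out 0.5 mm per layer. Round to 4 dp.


angle = atan(0.14/0.5) = 15.6422 degrees


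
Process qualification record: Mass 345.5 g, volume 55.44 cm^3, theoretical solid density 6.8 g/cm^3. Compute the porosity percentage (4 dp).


rho_part = 345.5 / 55.44 = 6.23196248 g/cm^3
Porosity = (1 - 6.23196248/6.8)*100 = 8.3535 %


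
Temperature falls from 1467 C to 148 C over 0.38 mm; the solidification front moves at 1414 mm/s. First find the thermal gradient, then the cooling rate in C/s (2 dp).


G = (1467-148)/0.38 = 3471.05263158 C/mm
CR = 3471.05263158 * 1414 = 4908068.42 C/s


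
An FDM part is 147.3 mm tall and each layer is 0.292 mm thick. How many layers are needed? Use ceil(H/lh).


Layers = ceil(147.3/0.292) = 505


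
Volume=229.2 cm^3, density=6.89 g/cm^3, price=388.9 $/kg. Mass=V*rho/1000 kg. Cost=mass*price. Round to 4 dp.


Mass = 229.2*6.89/1000 = 1.579188 kg
Cost = 1.579188 * 388.9 = 614.1462 $


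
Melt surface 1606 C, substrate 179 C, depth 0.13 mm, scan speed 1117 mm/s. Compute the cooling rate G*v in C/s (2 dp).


G = (1606-179)/0.13 = 10976.92307692 C/mm
CR = 10976.92307692 * 1117 = 12261223.08 C/s


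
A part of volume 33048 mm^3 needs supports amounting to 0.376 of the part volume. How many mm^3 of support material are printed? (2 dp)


V_support = 33048 * 0.376 = 12426.05 mm^3


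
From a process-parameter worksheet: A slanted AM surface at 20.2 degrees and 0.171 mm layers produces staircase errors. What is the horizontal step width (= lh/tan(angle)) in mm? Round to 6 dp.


step = 0.171 / tan(20.2) = 0.464764 mm


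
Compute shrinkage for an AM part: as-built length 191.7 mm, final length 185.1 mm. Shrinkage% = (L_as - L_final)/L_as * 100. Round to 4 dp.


Shrinkage = ((191.7-185.1)/191.7)*100 = 3.4429 %


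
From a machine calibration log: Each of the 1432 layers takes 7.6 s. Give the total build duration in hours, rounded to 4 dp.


t = 1432 * 7.6 / 3600 = 3.0231 hrs


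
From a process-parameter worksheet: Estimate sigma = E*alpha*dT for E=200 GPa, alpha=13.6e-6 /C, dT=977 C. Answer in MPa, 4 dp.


sigma = 200*1000 * 13.6e-6 * 977 = 2657.44 MPa


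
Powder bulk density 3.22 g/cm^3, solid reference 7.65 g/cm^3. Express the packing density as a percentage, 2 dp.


Packing = (3.22/7.65)*100 = 42.09 %


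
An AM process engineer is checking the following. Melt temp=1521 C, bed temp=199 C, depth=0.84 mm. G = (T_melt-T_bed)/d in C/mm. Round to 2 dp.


G = (1521-199)/0.84 = 1573.81 C/mm


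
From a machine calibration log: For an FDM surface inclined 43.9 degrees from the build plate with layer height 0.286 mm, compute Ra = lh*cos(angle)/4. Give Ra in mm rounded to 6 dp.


Ra = 0.286 * cos(43.9) / 4 = 0.051519 mm


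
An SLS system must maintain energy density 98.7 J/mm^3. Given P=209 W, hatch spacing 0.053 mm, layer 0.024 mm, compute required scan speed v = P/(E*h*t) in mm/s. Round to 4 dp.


v = 209 / (98.7*0.053*0.024) = 1664.7232 mm/s


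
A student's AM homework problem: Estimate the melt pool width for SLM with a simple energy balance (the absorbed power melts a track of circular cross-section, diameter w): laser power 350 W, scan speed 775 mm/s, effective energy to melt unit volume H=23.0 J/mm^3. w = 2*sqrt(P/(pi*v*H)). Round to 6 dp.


w = 2*sqrt(350/(pi*775*23.0)) = 0.158115 mm


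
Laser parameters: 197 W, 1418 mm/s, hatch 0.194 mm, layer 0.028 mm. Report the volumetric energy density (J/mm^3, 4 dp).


E = 197 / (1418*0.194*0.028) = 25.5759 J/mm^3


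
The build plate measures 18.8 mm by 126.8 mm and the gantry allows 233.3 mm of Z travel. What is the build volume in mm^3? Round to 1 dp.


V = 18.8 * 126.8 * 233.3 = 556149.9 mm^3


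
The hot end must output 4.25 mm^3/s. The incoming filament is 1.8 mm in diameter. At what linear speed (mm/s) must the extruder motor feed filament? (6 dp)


A = pi*(1.8/2)^2 = 2.54469
v = 4.25 / 2.54469 = 1.670144 mm/s


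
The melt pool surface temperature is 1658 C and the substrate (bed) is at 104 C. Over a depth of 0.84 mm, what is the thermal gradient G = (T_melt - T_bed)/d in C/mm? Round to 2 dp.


G = (1658-104)/0.84 = 1850.0 C/mm


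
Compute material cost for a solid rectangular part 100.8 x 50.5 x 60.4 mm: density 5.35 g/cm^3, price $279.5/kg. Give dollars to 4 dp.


V = 100.8 * 50.5 * 60.4 = 307460.16 mm^3 = 307.46016 cm^3
Mass = 307.46016 * 5.35 / 1000 = 1.64491186 kg
Cost = 1.64491186 * 279.5 = 459.7529 $


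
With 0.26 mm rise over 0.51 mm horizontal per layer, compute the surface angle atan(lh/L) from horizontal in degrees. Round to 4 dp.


angle = atan(0.26/0.51) = 27.0127 degrees


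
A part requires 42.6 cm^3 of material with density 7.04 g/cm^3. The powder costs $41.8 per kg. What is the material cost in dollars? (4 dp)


Mass = 42.6*7.04/1000 = 0.299904 kg
Cost = 0.299904 * 41.8 = 12.536 $


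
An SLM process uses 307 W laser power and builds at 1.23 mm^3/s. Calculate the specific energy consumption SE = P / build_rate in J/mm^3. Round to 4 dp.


SE = 307 / 1.23 = 249.5935 J/mm^3


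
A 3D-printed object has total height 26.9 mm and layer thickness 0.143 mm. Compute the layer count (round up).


Layers = ceil(26.9/0.143) = 189


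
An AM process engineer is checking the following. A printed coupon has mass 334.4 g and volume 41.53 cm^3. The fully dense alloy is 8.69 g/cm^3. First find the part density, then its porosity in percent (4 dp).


rho_part = 334.4 / 41.53 = 8.05201059 g/cm^3
Porosity = (1 - 8.05201059/8.69)*100 = 7.3417 %


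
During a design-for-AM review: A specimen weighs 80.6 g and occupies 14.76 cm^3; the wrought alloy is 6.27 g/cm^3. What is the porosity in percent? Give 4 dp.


rho_part = 80.6 / 14.76 = 5.46070461 g/cm^3
Porosity = (1 - 5.46070461/6.27)*100 = 12.9074 %


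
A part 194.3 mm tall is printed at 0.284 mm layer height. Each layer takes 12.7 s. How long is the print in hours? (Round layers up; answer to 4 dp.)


Layers = ceil(194.3/0.284) = 685
t = 685 * 12.7 / 3600 = 2.4165 hrs


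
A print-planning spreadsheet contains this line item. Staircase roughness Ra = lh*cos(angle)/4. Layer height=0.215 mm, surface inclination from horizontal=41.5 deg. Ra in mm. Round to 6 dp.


Ra = 0.215 * cos(41.5) / 4 = 0.040256 mm


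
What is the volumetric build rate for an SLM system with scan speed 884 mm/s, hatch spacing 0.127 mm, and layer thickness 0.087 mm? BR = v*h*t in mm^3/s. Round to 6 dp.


Rate = 884 * 0.127 * 0.087 = 9.767316 mm^3/s


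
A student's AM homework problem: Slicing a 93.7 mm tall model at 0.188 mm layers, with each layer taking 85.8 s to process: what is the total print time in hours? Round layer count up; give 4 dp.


Layers = ceil(93.7/0.188) = 499
t = 499 * 85.8 / 3600 = 11.8928 hrs


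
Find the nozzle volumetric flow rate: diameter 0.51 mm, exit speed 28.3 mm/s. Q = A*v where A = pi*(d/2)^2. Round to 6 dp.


A = pi*(0.51/2)^2 = 0.20428206 mm^2
Q = 0.20428206 * 28.3 = 5.781182 mm^3/s


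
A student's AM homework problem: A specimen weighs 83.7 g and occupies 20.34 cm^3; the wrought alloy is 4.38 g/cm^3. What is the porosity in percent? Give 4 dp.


rho_part = 83.7 / 20.34 = 4.11504425 g/cm^3
Porosity = (1 - 4.11504425/4.38)*100 = 6.0492 %


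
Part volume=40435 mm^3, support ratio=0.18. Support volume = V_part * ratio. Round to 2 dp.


V_support = 40435 * 0.18 = 7278.3 mm^3


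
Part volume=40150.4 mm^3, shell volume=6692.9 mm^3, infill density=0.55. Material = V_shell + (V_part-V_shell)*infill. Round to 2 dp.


V_infill = (40150.4 - 6692.9) * 0.55 = 18401.63
V_total = 6692.9 + 18401.63 = 25094.53 mm^3


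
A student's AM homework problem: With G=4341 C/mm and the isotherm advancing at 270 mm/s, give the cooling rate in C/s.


CR = 4341 * 270 = 1172070 C/s


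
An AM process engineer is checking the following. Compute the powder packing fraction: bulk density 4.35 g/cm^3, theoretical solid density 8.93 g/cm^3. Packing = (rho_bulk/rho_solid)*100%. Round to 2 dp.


Packing = (4.35/8.93)*100 = 48.71 %


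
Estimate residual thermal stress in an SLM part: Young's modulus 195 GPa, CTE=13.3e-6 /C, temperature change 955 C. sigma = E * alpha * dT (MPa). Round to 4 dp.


sigma = 195*1000 * 13.3e-6 * 955 = 2476.7925 MPa


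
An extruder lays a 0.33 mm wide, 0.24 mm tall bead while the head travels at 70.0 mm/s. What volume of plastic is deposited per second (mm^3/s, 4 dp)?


Rate = 0.33 * 0.24 * 70.0 = 5.544 mm^3/s


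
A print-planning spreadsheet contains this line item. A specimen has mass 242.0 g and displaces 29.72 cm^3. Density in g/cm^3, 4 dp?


rho = 242.0 / 29.72 = 8.1427 g/cm^3


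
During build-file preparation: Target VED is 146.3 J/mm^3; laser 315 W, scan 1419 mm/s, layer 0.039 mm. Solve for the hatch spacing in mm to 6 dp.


h = 315 / (146.3*1419*0.039) = 0.038906 mm


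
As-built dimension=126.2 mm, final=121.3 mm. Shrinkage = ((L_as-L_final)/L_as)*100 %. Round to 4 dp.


Shrinkage = ((126.2-121.3)/126.2)*100 = 3.8827 %


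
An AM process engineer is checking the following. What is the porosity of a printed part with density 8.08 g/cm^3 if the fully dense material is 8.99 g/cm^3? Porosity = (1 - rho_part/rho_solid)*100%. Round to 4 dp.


Porosity = (1-8.08/8.99)*100 = 10.1224 %


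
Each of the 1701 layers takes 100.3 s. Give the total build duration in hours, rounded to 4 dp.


t = 1701 * 100.3 / 3600 = 47.3918 hrs


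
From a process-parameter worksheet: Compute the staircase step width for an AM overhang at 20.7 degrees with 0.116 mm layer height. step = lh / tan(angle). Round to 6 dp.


step = 0.116 / tan(20.7) = 0.306985 mm


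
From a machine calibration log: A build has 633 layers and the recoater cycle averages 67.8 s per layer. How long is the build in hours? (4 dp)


t = 633 * 67.8 / 3600 = 11.9215 hrs


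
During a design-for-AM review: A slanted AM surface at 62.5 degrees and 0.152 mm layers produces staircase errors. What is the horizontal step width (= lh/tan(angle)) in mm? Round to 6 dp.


step = 0.152 / tan(62.5) = 0.079126 mm


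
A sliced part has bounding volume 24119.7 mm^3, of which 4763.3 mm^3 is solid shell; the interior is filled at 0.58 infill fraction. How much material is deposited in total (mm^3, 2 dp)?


V_infill = (24119.7 - 4763.3) * 0.58 = 11226.71
V_total = 4763.3 + 11226.71 = 15990.01 mm^3


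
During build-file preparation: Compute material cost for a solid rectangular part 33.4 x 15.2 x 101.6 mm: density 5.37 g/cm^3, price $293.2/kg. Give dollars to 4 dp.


V = 33.4 * 15.2 * 101.6 = 51580.288 mm^3 = 51.580288 cm^3
Mass = 51.580288 * 5.37 / 1000 = 0.27698615 kg
Cost = 0.27698615 * 293.2 = 81.2123 $


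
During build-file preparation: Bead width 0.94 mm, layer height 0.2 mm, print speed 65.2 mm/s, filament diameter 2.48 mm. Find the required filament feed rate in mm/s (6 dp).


Q = 0.94 * 0.2 * 65.2 = 12.2576 mm^3/s
A_fil = pi*(2.48/2)^2 = 4.83051286 mm^2
v_feed = 12.2576 / 4.83051286 = 2.537536 mm/s


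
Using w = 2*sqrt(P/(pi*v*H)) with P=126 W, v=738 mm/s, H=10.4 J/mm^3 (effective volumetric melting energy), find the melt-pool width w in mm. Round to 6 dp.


w = 2*sqrt(126/(pi*738*10.4)) = 0.144576 mm


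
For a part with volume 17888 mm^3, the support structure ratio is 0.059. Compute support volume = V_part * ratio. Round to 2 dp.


V_support = 17888 * 0.059 = 1055.39 mm^3


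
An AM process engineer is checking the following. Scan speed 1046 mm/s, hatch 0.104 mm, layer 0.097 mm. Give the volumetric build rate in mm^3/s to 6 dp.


Rate = 1046 * 0.104 * 0.097 = 10.552048 mm^3/s


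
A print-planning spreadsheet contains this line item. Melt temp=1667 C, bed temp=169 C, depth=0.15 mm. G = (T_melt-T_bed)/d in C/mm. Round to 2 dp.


G = (1667-169)/0.15 = 9986.67 C/mm


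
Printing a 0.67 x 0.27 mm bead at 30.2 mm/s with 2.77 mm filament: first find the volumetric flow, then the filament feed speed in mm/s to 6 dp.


Q = 0.67 * 0.27 * 30.2 = 5.46318 mm^3/s
A_fil = pi*(2.77/2)^2 = 6.02628157 mm^2
v_feed = 5.46318 / 6.02628157 = 0.906559 mm/s


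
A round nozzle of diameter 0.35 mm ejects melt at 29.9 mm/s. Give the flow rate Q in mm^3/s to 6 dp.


A = pi*(0.35/2)^2 = 0.09621128 mm^2
Q = 0.09621128 * 29.9 = 2.876717 mm^3/s


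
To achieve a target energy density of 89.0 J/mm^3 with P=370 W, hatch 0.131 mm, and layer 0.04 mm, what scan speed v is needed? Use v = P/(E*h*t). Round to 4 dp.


v = 370 / (89.0*0.131*0.04) = 793.3785 mm/s


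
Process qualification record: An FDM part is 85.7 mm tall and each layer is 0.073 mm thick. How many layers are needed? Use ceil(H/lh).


Layers = ceil(85.7/0.073) = 1174


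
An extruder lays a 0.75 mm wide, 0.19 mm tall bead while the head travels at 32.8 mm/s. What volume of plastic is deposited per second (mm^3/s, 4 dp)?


Rate = 0.75 * 0.19 * 32.8 = 4.674 mm^3/s


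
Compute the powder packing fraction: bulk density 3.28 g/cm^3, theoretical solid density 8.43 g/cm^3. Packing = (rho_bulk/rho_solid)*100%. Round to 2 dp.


Packing = (3.28/8.43)*100 = 38.91 %


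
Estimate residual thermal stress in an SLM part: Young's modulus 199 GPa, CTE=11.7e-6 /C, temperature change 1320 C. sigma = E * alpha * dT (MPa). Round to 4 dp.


sigma = 199*1000 * 11.7e-6 * 1320 = 3073.356 MPa


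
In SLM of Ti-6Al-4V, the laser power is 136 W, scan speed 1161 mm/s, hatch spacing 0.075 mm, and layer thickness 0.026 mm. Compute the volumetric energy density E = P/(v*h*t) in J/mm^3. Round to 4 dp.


E = 136 / (1161*0.075*0.026) = 60.072 J/mm^3


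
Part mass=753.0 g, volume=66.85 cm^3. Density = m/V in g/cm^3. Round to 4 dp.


rho = 753.0 / 66.85 = 11.264 g/cm^3


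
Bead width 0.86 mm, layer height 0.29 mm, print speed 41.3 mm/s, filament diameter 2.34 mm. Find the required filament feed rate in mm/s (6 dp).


Q = 0.86 * 0.29 * 41.3 = 10.30022 mm^3/s
A_fil = pi*(2.34/2)^2 = 4.30052618 mm^2
v_feed = 10.30022 / 4.30052618 = 2.395107 mm/s


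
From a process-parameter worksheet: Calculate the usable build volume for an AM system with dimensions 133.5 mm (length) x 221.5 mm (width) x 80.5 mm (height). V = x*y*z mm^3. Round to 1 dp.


V = 133.5 * 221.5 * 80.5 = 2380405.1 mm^3


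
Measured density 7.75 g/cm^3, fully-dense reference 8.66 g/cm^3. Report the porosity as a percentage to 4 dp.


Porosity = (1-7.75/8.66)*100 = 10.5081 %


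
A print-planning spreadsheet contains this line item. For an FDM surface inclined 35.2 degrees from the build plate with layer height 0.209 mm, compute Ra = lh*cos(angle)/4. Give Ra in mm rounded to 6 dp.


Ra = 0.209 * cos(35.2) / 4 = 0.042696 mm


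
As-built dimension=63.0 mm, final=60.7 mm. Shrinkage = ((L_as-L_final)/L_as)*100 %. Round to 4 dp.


Shrinkage = ((63.0-60.7)/63.0)*100 = 3.6508 %


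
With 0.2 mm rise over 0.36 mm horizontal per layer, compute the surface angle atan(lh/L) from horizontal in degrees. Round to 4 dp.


angle = atan(0.2/0.36) = 29.0546 degrees


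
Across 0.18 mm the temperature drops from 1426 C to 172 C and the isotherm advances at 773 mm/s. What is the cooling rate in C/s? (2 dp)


G = (1426-172)/0.18 = 6966.66666667 C/mm
CR = 6966.66666667 * 773 = 5385233.33 C/s


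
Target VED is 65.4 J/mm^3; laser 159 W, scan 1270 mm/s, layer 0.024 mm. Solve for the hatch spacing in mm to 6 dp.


h = 159 / (65.4*1270*0.024) = 0.079764 mm


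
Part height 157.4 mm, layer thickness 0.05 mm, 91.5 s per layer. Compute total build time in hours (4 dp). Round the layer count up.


Layers = ceil(157.4/0.05) = 3148
t = 3148 * 91.5 / 3600 = 80.0117 hrs


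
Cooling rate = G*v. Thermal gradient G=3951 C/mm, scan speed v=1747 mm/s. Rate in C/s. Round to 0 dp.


CR = 3951 * 1747 = 6902397 C/s


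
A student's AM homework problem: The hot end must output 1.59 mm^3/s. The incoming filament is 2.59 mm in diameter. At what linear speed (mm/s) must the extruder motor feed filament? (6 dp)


A = pi*(2.59/2)^2 = 5.268529
v = 1.59 / 5.268529 = 0.301792 mm/s


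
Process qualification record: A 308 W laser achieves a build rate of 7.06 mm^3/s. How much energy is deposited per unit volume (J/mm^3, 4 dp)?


SE = 308 / 7.06 = 43.6261 J/mm^3


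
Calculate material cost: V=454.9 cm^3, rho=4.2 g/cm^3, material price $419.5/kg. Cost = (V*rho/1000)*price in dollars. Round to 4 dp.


Mass = 454.9*4.2/1000 = 1.91058 kg
Cost = 1.91058 * 419.5 = 801.4883 $


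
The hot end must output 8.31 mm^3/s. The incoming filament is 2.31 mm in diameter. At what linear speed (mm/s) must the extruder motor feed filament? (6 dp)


A = pi*(2.31/2)^2 = 4.190963
v = 8.31 / 4.190963 = 1.982838 mm/s


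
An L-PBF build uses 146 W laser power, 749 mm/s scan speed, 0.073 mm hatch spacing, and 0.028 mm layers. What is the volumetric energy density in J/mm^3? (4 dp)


E = 146 / (749*0.073*0.028) = 95.3652 J/mm^3


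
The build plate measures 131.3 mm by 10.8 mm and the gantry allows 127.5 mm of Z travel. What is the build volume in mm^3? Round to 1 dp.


V = 131.3 * 10.8 * 127.5 = 180800.1 mm^3


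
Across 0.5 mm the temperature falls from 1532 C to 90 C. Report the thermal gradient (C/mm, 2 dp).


G = (1532-90)/0.5 = 2884.0 C/mm


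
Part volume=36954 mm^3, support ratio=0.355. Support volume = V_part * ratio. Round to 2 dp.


V_support = 36954 * 0.355 = 13118.67 mm^3


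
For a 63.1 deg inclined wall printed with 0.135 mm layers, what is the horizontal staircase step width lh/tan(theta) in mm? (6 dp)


step = 0.135 / tan(63.1) = 0.068489 mm


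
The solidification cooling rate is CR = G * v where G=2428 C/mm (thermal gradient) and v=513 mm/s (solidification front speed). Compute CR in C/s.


CR = 2428 * 513 = 1245564 C/s


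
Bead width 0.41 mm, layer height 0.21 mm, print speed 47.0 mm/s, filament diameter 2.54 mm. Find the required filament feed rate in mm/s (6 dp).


Q = 0.41 * 0.21 * 47.0 = 4.0467 mm^3/s
A_fil = pi*(2.54/2)^2 = 5.06707479 mm^2
v_feed = 4.0467 / 5.06707479 = 0.798626 mm/s


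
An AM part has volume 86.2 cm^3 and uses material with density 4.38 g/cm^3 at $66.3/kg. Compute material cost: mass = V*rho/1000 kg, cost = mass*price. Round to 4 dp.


Mass = 86.2*4.38/1000 = 0.377556 kg
Cost = 0.377556 * 66.3 = 25.032 $


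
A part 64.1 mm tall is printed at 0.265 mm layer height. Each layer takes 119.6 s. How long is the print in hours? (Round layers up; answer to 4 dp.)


Layers = ceil(64.1/0.265) = 242
t = 242 * 119.6 / 3600 = 8.0398 hrs


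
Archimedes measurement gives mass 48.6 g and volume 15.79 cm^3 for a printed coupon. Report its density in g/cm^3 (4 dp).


rho = 48.6 / 15.79 = 3.0779 g/cm^3


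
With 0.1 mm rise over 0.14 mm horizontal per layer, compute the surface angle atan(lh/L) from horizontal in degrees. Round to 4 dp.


angle = atan(0.1/0.14) = 35.5377 degrees


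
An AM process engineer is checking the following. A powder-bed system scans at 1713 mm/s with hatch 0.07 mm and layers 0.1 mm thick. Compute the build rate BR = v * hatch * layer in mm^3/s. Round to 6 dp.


Rate = 1713 * 0.07 * 0.1 = 11.991 mm^3/s


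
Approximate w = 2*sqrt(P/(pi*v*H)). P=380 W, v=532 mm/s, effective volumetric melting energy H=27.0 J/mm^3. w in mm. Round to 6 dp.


w = 2*sqrt(380/(pi*532*27.0)) = 0.183531 mm


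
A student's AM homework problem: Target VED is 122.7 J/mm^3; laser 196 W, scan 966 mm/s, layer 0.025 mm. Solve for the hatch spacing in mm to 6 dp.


h = 196 / (122.7*966*0.025) = 0.066145 mm


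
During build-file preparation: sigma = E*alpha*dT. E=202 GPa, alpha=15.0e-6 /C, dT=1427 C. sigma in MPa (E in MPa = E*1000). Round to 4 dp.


sigma = 202*1000 * 15.0e-6 * 1427 = 4323.81 MPa


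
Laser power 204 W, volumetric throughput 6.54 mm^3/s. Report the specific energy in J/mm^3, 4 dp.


SE = 204 / 6.54 = 31.1927 J/mm^3


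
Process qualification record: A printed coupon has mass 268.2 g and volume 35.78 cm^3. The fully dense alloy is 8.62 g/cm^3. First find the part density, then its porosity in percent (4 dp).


rho_part = 268.2 / 35.78 = 7.49580771 g/cm^3
Porosity = (1 - 7.49580771/8.62)*100 = 13.0417 %


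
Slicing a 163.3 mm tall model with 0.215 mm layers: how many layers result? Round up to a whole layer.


Layers = ceil(163.3/0.215) = 760


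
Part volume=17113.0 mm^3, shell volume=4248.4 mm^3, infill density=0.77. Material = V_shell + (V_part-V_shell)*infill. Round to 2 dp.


V_infill = (17113.0 - 4248.4) * 0.77 = 9905.74
V_total = 4248.4 + 9905.74 = 14154.14 mm^3


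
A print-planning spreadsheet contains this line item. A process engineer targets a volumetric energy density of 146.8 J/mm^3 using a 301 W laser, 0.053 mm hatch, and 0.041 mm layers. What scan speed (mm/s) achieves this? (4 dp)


v = 301 / (146.8*0.053*0.041) = 943.5843 mm/s


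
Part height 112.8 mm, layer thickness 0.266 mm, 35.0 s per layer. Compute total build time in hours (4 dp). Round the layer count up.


Layers = ceil(112.8/0.266) = 425
t = 425 * 35.0 / 3600 = 4.1319 hrs


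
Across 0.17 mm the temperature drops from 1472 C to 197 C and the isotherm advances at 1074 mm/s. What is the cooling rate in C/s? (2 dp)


G = (1472-197)/0.17 = 7500.0 C/mm
CR = 7500.0 * 1074 = 8055000.0 C/s


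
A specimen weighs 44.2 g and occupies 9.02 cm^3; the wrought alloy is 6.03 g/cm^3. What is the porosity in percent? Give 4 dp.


rho_part = 44.2 / 9.02 = 4.90022173 g/cm^3
Porosity = (1 - 4.90022173/6.03)*100 = 18.736 %


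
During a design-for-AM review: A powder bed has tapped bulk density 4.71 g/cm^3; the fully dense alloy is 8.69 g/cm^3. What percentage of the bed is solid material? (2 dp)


Packing = (4.71/8.69)*100 = 54.2 %


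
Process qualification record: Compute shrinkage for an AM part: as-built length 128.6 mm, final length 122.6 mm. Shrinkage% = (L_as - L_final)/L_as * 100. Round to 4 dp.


Shrinkage = ((128.6-122.6)/128.6)*100 = 4.6656 %


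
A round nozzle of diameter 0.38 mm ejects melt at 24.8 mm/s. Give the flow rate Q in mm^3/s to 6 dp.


A = pi*(0.38/2)^2 = 0.11341149 mm^2
Q = 0.11341149 * 24.8 = 2.812605 mm^3/s


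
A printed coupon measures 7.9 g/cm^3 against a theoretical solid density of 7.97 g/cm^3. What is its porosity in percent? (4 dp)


Porosity = (1-7.9/7.97)*100 = 0.8783 %


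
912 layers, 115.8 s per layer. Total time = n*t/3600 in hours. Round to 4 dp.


t = 912 * 115.8 / 3600 = 29.336 hrs


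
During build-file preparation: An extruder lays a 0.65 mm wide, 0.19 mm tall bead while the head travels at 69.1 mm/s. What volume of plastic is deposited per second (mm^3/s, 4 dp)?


Rate = 0.65 * 0.19 * 69.1 = 8.5339 mm^3/s


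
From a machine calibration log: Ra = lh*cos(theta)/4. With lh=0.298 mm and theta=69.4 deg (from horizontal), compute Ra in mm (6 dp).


Ra = 0.298 * cos(69.4) / 4 = 0.026212 mm


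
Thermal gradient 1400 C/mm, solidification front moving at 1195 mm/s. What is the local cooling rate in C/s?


CR = 1400 * 1195 = 1673000 C/s


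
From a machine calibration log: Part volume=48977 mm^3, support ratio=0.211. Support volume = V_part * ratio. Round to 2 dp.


V_support = 48977 * 0.211 = 10334.15 mm^3


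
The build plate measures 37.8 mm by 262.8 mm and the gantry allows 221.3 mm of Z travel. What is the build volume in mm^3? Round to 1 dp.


V = 37.8 * 262.8 * 221.3 = 2198358.8 mm^3


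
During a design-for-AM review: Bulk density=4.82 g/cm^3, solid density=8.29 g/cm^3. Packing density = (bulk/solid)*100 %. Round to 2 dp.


Packing = (4.82/8.29)*100 = 58.14 %


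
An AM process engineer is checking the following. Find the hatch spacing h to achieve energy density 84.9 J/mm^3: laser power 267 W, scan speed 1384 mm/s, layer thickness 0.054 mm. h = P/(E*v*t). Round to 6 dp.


h = 267 / (84.9*1384*0.054) = 0.04208 mm


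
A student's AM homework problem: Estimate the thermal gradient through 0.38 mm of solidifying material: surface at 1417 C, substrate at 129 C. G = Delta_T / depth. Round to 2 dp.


G = (1417-129)/0.38 = 3389.47 C/mm


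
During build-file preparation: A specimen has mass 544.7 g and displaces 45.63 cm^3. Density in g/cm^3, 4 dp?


rho = 544.7 / 45.63 = 11.9373 g/cm^3


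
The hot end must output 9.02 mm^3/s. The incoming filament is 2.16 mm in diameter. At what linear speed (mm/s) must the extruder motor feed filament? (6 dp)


A = pi*(2.16/2)^2 = 3.664354
v = 9.02 / 3.664354 = 2.461553 mm/s


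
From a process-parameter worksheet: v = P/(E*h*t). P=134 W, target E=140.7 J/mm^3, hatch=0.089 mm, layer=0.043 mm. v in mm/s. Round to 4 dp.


v = 134 / (140.7*0.089*0.043) = 248.8584 mm/s


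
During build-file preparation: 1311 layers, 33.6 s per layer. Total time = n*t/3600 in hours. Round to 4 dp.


t = 1311 * 33.6 / 3600 = 12.236 hrs


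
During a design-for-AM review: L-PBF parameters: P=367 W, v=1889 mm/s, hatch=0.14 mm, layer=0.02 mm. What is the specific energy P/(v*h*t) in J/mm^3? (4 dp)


Build rate = 1889 * 0.14 * 0.02 = 5.2892 mm^3/s
SE = 367 / 5.2892 = 69.3867 J/mm^3


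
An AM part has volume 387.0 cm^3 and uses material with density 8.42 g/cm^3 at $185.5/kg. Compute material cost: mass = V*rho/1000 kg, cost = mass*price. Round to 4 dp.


Mass = 387.0*8.42/1000 = 3.25854 kg
Cost = 3.25854 * 185.5 = 604.4592 $


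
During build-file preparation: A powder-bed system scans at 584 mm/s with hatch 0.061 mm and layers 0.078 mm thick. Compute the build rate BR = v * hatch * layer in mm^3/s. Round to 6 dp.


Rate = 584 * 0.061 * 0.078 = 2.778672 mm^3/s


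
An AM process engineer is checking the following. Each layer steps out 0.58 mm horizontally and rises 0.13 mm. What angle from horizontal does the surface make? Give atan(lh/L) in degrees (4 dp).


angle = atan(0.13/0.58) = 12.6334 degrees


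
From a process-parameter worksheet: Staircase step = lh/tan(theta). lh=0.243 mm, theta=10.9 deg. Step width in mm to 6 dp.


step = 0.243 / tan(10.9) = 1.261881 mm


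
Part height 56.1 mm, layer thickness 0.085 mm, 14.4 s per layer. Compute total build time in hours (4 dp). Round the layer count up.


Layers = ceil(56.1/0.085) = 660
t = 660 * 14.4 / 3600 = 2.64 hrs


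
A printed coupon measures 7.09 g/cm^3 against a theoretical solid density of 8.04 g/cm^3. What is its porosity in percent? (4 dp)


Porosity = (1-7.09/8.04)*100 = 11.8159 %


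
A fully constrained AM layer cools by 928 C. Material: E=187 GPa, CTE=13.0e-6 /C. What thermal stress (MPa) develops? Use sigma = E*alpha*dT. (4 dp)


sigma = 187*1000 * 13.0e-6 * 928 = 2255.968 MPa


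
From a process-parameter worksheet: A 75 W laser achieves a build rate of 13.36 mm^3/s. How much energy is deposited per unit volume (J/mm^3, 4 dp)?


SE = 75 / 13.36 = 5.6138 J/mm^3


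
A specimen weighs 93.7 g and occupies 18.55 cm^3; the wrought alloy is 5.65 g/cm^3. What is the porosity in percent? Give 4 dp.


rho_part = 93.7 / 18.55 = 5.05121294 g/cm^3
Porosity = (1 - 5.05121294/5.65)*100 = 10.598 %


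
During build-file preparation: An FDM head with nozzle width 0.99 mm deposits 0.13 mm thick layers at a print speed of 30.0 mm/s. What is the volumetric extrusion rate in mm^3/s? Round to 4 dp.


Rate = 0.99 * 0.13 * 30.0 = 3.861 mm^3/s


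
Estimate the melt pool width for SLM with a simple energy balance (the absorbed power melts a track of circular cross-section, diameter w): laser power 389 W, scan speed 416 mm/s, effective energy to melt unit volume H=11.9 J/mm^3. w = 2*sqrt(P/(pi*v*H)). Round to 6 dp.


w = 2*sqrt(389/(pi*416*11.9)) = 0.316308 mm


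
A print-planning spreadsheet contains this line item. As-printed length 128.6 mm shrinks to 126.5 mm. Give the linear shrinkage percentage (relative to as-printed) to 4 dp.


Shrinkage = ((128.6-126.5)/128.6)*100 = 1.633 %


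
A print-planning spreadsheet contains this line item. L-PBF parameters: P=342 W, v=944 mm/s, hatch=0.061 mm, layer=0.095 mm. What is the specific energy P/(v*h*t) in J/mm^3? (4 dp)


Build rate = 944 * 0.061 * 0.095 = 5.47048 mm^3/s
SE = 342 / 5.47048 = 62.5174 J/mm^3


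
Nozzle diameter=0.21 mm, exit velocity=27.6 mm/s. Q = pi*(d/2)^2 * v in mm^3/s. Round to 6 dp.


A = pi*(0.21/2)^2 = 0.03463606 mm^2
Q = 0.03463606 * 27.6 = 0.955955 mm^3/s


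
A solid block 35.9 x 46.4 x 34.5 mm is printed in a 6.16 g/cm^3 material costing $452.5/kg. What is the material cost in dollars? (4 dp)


V = 35.9 * 46.4 * 34.5 = 57468.72 mm^3 = 57.46872 cm^3
Mass = 57.46872 * 6.16 / 1000 = 0.35400732 kg
Cost = 0.35400732 * 452.5 = 160.1883 $


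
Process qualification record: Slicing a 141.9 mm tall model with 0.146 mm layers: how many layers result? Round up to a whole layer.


Layers = ceil(141.9/0.146) = 972


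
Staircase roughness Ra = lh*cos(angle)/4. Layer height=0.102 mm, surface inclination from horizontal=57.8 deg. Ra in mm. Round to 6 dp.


Ra = 0.102 * cos(57.8) / 4 = 0.013588 mm


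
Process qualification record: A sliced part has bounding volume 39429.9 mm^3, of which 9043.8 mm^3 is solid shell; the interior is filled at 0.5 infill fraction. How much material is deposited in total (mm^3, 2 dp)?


V_infill = (39429.9 - 9043.8) * 0.5 = 15193.05
V_total = 9043.8 + 15193.05 = 24236.85 mm^3


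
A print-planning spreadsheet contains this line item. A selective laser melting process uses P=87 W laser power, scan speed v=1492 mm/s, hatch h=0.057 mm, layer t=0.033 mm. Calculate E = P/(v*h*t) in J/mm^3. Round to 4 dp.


E = 87 / (1492*0.057*0.033) = 31.0 J/mm^3


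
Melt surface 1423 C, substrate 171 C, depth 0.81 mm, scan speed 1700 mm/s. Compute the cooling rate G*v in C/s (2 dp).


G = (1423-171)/0.81 = 1545.67901235 C/mm
CR = 1545.67901235 * 1700 = 2627654.32 C/s


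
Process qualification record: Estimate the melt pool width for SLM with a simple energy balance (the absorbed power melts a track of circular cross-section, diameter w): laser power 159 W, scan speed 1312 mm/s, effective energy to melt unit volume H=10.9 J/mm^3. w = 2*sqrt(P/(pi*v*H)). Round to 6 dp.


w = 2*sqrt(159/(pi*1312*10.9)) = 0.11898 mm


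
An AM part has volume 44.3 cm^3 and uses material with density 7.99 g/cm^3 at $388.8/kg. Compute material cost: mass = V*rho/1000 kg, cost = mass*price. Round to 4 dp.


Mass = 44.3*7.99/1000 = 0.353957 kg
Cost = 0.353957 * 388.8 = 137.6185 $


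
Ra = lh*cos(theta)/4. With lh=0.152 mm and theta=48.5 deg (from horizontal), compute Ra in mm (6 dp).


Ra = 0.152 * cos(48.5) / 4 = 0.02518 mm


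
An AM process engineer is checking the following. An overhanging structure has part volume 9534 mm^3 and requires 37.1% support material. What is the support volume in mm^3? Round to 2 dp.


V_support = 9534 * 0.371 = 3537.11 mm^3


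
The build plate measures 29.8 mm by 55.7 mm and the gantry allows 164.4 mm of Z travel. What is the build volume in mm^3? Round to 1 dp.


V = 29.8 * 55.7 * 164.4 = 272881.0 mm^3


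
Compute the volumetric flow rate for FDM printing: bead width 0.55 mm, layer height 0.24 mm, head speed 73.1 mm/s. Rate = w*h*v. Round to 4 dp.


Rate = 0.55 * 0.24 * 73.1 = 9.6492 mm^3/s


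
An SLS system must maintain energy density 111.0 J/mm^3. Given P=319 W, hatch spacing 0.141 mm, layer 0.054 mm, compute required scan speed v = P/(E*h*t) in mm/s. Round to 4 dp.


v = 319 / (111.0*0.141*0.054) = 377.446 mm/s


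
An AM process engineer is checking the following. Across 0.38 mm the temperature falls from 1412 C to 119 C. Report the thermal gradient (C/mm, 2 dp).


G = (1412-119)/0.38 = 3402.63 C/mm


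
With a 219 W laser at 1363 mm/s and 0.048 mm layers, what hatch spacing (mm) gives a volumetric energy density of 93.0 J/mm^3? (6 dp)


h = 219 / (93.0*1363*0.048) = 0.035993 mm


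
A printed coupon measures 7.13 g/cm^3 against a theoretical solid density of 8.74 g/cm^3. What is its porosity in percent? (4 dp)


Porosity = (1-7.13/8.74)*100 = 18.4211 %


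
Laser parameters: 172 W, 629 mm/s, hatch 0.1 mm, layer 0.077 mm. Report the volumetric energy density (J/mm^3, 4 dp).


E = 172 / (629*0.1*0.077) = 35.513 J/mm^3


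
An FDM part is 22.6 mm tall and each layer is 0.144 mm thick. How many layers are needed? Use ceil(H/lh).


Layers = ceil(22.6/0.144) = 157


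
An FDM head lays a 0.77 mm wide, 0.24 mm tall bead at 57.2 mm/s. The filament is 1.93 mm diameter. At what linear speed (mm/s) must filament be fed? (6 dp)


Q = 0.77 * 0.24 * 57.2 = 10.57056 mm^3/s
A_fil = pi*(1.93/2)^2 = 2.92552962 mm^2
v_feed = 10.57056 / 2.92552962 = 3.613212 mm/s


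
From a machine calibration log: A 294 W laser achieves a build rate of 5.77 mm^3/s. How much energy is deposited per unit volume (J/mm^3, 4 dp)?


SE = 294 / 5.77 = 50.9532 J/mm^3


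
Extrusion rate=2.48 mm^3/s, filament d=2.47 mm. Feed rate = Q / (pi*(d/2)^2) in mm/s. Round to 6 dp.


A = pi*(2.47/2)^2 = 4.791636
v = 2.48 / 4.791636 = 0.517569 mm/s


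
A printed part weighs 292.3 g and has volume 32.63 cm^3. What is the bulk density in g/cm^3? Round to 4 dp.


rho = 292.3 / 32.63 = 8.958 g/cm^3


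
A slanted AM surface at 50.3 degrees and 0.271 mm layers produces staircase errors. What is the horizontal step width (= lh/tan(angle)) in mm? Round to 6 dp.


step = 0.271 / tan(50.3) = 0.224989 mm


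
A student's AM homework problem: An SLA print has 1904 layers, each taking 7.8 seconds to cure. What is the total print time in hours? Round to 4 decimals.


t = 1904 * 7.8 / 3600 = 4.1253 hrs


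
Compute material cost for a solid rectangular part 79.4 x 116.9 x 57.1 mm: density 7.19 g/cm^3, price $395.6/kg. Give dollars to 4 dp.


V = 79.4 * 116.9 * 57.1 = 529994.206 mm^3 = 529.994206 cm^3
Mass = 529.994206 * 7.19 / 1000 = 3.81065834 kg
Cost = 3.81065834 * 395.6 = 1507.4964 $


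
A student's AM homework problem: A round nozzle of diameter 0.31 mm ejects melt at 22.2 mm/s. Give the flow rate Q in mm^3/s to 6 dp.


A = pi*(0.31/2)^2 = 0.07547676 mm^2
Q = 0.07547676 * 22.2 = 1.675584 mm^3/s


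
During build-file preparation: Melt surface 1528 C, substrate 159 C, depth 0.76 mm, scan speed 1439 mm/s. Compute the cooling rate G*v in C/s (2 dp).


G = (1528-159)/0.76 = 1801.31578947 C/mm
CR = 1801.31578947 * 1439 = 2592093.42 C/s


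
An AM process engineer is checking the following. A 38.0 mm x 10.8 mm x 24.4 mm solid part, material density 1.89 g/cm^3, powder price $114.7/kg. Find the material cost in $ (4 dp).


V = 38.0 * 10.8 * 24.4 = 10013.76 mm^3 = 10.01376 cm^3
Mass = 10.01376 * 1.89 / 1000 = 0.01892601 kg
Cost = 0.01892601 * 114.7 = 2.1708 $


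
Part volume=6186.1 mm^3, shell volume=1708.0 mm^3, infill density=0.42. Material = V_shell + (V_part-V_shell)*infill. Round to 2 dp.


V_infill = (6186.1 - 1708.0) * 0.42 = 1880.8
V_total = 1708.0 + 1880.8 = 3588.8 mm^3


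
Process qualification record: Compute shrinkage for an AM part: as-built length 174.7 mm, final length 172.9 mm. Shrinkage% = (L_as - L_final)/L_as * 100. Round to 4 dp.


Shrinkage = ((174.7-172.9)/174.7)*100 = 1.0303 %


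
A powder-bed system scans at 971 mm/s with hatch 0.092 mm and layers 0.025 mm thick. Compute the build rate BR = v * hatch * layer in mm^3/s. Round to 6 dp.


Rate = 971 * 0.092 * 0.025 = 2.2333 mm^3/s


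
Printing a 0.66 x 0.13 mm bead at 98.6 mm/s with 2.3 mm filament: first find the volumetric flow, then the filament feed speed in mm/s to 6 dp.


Q = 0.66 * 0.13 * 98.6 = 8.45988 mm^3/s
A_fil = pi*(2.3/2)^2 = 4.15475628 mm^2
v_feed = 8.45988 / 4.15475628 = 2.036192 mm/s


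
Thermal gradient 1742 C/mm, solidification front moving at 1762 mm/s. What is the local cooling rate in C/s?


CR = 1742 * 1762 = 3069404 C/s


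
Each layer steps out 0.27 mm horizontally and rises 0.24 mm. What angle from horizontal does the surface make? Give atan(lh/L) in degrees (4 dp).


angle = atan(0.24/0.27) = 41.6335 degrees


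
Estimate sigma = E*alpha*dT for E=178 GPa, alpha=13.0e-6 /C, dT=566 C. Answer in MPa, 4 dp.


sigma = 178*1000 * 13.0e-6 * 566 = 1309.724 MPa


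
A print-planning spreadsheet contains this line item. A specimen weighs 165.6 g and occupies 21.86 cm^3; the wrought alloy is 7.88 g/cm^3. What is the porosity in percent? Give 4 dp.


rho_part = 165.6 / 21.86 = 7.57548033 g/cm^3
Porosity = (1 - 7.57548033/7.88)*100 = 3.8645 %


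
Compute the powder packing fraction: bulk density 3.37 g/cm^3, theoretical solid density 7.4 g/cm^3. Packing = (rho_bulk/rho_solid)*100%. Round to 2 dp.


Packing = (3.37/7.4)*100 = 45.54 %


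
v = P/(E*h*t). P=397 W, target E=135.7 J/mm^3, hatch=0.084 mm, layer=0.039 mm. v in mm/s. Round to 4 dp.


v = 397 / (135.7*0.084*0.039) = 893.0315 mm/s


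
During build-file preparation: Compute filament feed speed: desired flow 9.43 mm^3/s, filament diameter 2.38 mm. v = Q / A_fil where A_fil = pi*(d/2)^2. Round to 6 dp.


A = pi*(2.38/2)^2 = 4.448809
v = 9.43 / 4.448809 = 2.119668 mm/s


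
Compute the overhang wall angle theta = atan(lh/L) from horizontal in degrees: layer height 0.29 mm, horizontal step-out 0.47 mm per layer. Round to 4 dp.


angle = atan(0.29/0.47) = 31.6755 degrees


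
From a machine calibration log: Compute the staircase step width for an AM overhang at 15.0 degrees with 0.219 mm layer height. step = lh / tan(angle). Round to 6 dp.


step = 0.219 / tan(15.0) = 0.817319 mm


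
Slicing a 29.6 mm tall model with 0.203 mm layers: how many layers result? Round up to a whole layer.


Layers = ceil(29.6/0.203) = 146


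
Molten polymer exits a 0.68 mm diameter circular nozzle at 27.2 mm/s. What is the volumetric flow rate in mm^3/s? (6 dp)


A = pi*(0.68/2)^2 = 0.36316811 mm^2
Q = 0.36316811 * 27.2 = 9.878173 mm^3/s
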